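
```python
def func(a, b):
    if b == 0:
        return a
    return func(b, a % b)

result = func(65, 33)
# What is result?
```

func(65, 33) -> func(33, 32) -> func(32, 1) -> func(1, 0) -> 1

Answer: 1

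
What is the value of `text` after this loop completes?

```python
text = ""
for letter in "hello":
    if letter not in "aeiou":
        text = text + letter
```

Remove vowels from 'hello'
`text` takes the values: "" → "h" → "hl" → "hll"

Answer: "hll"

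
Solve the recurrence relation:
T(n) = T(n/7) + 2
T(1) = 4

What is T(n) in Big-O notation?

Each step divides n by 7 and adds 2. After log_7(n) steps we reach T(1)=4. So T(n) = 2·log_7(n) + 4 = O(log n).

Answer: O(log n)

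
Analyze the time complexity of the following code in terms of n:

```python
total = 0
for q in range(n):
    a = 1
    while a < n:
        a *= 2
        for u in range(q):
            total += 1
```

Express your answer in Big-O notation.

Each loop level contributes: n × log n × n. Multiplying the contributions gives O(n^2 log n).

Answer: O(n^2 log n)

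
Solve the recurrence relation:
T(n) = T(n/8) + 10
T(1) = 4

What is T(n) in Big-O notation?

Each step divides n by 8 and adds 10. After log_8(n) steps we reach T(1)=4. So T(n) = 10·log_8(n) + 4 = O(log n).

Answer: O(log n)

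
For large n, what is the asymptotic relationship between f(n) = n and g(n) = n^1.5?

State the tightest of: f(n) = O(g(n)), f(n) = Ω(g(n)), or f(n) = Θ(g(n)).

n vs n^1.5: f(n) = O(g(n)) but not Ω(g(n)) — n^1.5 grows strictly faster than n.

Answer: f(n) = O(g(n)) but not Ω(g(n)) — n^1.5 grows strictly faster than n.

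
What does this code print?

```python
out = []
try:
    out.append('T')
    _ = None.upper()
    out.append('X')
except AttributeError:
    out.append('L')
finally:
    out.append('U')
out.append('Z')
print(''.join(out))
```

Execution trace: 'T' (try body) → 'L' (except AttributeError) → 'U' (finally) → 'Z' (after the try/except). Output: TLUZ

Answer: TLUZ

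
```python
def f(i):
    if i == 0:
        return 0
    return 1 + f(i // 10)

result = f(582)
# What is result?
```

Count of digits of 582: 3

Answer: 3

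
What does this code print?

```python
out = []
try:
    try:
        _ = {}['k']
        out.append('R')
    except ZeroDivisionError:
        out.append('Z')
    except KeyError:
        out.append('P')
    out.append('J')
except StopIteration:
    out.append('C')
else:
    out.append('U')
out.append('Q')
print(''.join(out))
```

Execution trace: 'P' (inner except KeyError) → 'J' (try body, no exception) → 'U' (else) → 'Q' (after the try/except). Output: PJUQ

Answer: PJUQ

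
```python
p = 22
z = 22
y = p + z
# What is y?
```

Trace:
`p = 22` → p = 22
`z = 22` → z = 22
`y = p + z` → y = 44
So y = 44

Answer: 44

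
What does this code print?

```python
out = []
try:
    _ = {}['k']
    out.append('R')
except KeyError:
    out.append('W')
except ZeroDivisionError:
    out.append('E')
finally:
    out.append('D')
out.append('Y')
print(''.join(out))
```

Execution trace: 'W' (except KeyError) → 'D' (finally) → 'Y' (after the try/except). Output: WDY

Answer: WDY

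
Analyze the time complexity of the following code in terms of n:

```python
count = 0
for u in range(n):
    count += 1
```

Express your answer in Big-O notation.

Each loop level contributes: n. Multiplying the contributions gives O(n).

Answer: O(n)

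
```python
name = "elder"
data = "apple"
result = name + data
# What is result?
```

Trace:
`name = "elder"` → name = 'elder'
`data = "apple"` → data = 'apple'
`result = name + data` → result = 'elderapple'
So result = 'elderapple'

Answer: 'elderapple'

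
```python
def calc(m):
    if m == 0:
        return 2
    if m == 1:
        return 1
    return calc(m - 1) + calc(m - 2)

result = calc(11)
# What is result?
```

Build up from base cases: calc(0)=2, calc(1)=1, calc(2)=3, calc(3)=4, calc(4)=7, calc(5)=11, calc(6)=18, ..., calc(11)=199

Answer: 199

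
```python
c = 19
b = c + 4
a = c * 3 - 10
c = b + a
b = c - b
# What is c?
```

Trace:
`c = 19` → c = 19
`b = c + 4` → b = 23
`a = c * 3 - 10` → a = 47
`c = b + a` → c = 70
`b = c - b` → b = 47
So c = 70

Answer: 70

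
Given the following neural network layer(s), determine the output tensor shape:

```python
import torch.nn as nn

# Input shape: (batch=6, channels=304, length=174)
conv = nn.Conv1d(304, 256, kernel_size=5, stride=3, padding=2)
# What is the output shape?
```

Input: (6, 304, 174) -> Output: (6, 256, 58)

Answer: (6, 256, 58)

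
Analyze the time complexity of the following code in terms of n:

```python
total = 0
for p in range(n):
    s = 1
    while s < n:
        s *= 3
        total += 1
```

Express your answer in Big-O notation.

Each loop level contributes: n × log n. Multiplying the contributions gives O(n log n).

Answer: O(n log n)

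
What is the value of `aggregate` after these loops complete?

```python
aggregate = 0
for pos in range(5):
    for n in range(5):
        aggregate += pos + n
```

Sum of all pos+n for pos,n in 5x5
`aggregate` takes the values: 0 → 1 → 3 → 6 → 10 → 11 → 13 → 16 → 20 → 25 → 27 → 30 → 34 → 39 → 45 → 48 → 52 → 57 → 63 → 70 → 74 → 79 → 85 → 92 → 100

Answer: 100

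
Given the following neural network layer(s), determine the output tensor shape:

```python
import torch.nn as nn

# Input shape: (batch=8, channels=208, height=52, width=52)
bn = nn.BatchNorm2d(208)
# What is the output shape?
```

Input: (8, 208, 52, 52) -> Output: (8, 208, 52, 52)

Answer: (8, 208, 52, 52)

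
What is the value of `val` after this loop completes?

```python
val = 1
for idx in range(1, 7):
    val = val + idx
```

Start at 1, add 1 through 6
`val` takes the values: 1 → 2 → 4 → 7 → 11 → 16 → 22

Answer: 22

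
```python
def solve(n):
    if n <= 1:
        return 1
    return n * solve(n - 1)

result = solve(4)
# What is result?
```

solve(4) = 4 * 3 * 2 * 1 = 24

Answer: 24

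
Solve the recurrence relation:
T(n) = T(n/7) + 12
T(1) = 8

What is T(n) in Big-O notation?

Each step divides n by 7 and adds 12. After log_7(n) steps we reach T(1)=8. So T(n) = 12·log_7(n) + 8 = O(log n).

Answer: O(log n)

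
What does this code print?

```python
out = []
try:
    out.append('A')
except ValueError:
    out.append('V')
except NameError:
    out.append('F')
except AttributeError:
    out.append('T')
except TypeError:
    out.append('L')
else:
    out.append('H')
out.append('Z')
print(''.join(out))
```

Execution trace: 'A' (try body, no exception) → 'H' (else) → 'Z' (after the try/except). Output: AHZ

Answer: AHZ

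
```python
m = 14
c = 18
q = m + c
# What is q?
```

Trace:
`m = 14` → m = 14
`c = 18` → c = 18
`q = m + c` → q = 32
So q = 32

Answer: 32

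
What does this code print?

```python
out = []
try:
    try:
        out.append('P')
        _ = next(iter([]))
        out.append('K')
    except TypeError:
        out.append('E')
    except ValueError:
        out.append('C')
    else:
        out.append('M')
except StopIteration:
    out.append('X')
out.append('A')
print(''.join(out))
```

Execution trace: 'P' (try body) → 'X' (outer except StopIteration) → 'A' (after the try/except). Output: PXA

Answer: PXA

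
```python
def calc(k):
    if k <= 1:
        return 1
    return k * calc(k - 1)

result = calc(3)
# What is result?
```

calc(3) = 3 * 2 * 1 = 6

Answer: 6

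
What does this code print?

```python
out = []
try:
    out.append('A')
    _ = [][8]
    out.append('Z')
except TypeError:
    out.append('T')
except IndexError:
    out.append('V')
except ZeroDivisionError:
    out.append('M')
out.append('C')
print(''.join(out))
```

Execution trace: 'A' (try body) → 'V' (except IndexError) → 'C' (after the try/except). Output: AVC

Answer: AVC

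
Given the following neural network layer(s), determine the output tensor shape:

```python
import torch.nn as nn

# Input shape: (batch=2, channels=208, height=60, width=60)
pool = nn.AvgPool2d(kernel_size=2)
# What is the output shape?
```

Input: (2, 208, 60, 60) -> Output: (2, 208, 30, 30)

Answer: (2, 208, 30, 30)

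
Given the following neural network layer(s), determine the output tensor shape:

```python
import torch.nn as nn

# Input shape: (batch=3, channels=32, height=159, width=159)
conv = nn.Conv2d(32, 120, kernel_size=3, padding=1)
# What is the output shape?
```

Input: (3, 32, 159, 159) -> Output: (3, 120, 159, 159)

Answer: (3, 120, 159, 159)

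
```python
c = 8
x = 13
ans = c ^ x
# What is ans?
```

Trace:
`c = 8` → c = 8
`x = 13` → x = 13
`ans = c ^ x` → ans = 5
So ans = 5

Answer: 5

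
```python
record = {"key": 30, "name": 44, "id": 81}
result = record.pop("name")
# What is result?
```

Trace:
`record = {"key": 30, "name": 44, "id": 81}` → record = {'key': 30, 'name': 44, 'id': 81}
`result = record.pop("name")` → record = {'key': 30, 'id': 81}; result = 44
So result = 44

Answer: 44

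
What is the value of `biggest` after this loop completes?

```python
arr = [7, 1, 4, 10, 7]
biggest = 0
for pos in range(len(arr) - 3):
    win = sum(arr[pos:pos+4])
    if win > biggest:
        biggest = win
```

Max sum of 4-element window in [7, 1, 4, 10, 7]
`biggest` takes the values: 0 → 22

Answer: 22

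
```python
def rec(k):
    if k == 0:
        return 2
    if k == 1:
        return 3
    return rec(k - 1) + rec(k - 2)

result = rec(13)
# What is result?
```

Build up from base cases: rec(0)=2, rec(1)=3, rec(2)=5, rec(3)=8, rec(4)=13, rec(5)=21, rec(6)=34, ..., rec(13)=987

Answer: 987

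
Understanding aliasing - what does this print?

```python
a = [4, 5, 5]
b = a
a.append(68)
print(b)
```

Key concept: basic list aliasing.
Step by step:
`a = [4, 5, 5]` → a = [4, 5, 5]
`b = a` → b = [4, 5, 5] (same object as a)
`a.append(68)` → a = [4, 5, 5, 68] (same object as b); b = [4, 5, 5, 68] (same object as a)
`print(b)` → prints [4, 5, 5, 68]

Answer: [4, 5, 5, 68]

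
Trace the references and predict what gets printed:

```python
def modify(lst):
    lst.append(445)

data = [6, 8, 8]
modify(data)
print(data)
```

Key concept: function modifies passed list.
Step by step:
`data = [6, 8, 8]` → data = [6, 8, 8]
`modify(data)` → data = [6, 8, 8, 445]
`print(data)` → prints [6, 8, 8, 445]

Answer: [6, 8, 8, 445]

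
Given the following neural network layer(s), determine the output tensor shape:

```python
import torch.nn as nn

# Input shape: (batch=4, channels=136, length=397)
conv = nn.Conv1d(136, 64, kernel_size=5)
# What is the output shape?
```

Input: (4, 136, 397) -> Output: (4, 64, 393)

Answer: (4, 64, 393)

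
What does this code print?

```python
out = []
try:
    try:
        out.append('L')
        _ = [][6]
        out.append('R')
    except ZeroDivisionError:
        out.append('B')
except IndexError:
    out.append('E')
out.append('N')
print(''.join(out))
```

Execution trace: 'L' (try body) → 'E' (outer except IndexError) → 'N' (after the try/except). Output: LEN

Answer: LEN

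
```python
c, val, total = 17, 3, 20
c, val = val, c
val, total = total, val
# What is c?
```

Trace:
`c, val, total = 17, 3, 20` → c = 17; val = 3; total = 20
`c, val = val, c` → c = 3; val = 17
`val, total = total, val` → val = 20; total = 17
So c = 3

Answer: 3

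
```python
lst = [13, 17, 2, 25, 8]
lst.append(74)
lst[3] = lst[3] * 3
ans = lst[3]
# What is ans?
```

Trace:
`lst = [13, 17, 2, 25, 8]` → lst = [13, 17, 2, 25, 8]
`lst.append(74)` → lst = [13, 17, 2, 25, 8, 74]
`lst[3] = lst[3] * 3` → lst = [13, 17, 2, 75, 8, 74]
`ans = lst[3]` → ans = 75
So ans = 75

Answer: 75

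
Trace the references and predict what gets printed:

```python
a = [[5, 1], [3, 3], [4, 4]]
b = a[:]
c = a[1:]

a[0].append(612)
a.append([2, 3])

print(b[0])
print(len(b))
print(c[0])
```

Key concept: slice with nested mutation.
Step by step:
`a = [[5, 1], [3, 3], [4, 4]]` → a = [[5, 1], [3, 3], [4, 4]]
`b = a[:]` → b = [[5, 1], [3, 3], [4, 4]]
`c = a[1:]` → c = [[3, 3], [4, 4]]
`a[0].append(612)` → a = [[5, 1, 612], [3, 3], [4, 4]]; b = [[5, 1, 612], [3, 3], [4, 4]]
`a.append([2, 3])` → a = [[5, 1, 612], [3, 3], [4, 4], [2, 3]]
`print(b[0])` → prints [5, 1, 612]
`print(len(b))` → prints 3
`print(c[0])` → prints [3, 3]

Answer:
[5, 1, 612]
3
[3, 3]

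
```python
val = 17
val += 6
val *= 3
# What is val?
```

Trace:
`val = 17` → val = 17
`val += 6` → val = 23
`val *= 3` → val = 69
So val = 69

Answer: 69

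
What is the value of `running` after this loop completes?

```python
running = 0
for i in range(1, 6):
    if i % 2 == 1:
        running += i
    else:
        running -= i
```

Add odd, subtract even
`running` takes the values: 0 → 1 → -1 → 2 → -2 → 3

Answer: 3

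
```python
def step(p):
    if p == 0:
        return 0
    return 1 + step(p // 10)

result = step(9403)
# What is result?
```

Count of digits of 9403: 4

Answer: 4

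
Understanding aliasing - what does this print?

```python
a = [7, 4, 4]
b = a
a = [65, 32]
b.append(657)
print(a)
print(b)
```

Key concept: rebinding vs mutation: a is rebound to a new list, b still points at the original.
Step by step:
`a = [7, 4, 4]` → a = [7, 4, 4]
`b = a` → b = [7, 4, 4] (same object as a)
`a = [65, 32]` → a = [65, 32]
`b.append(657)` → b = [7, 4, 4, 657]
`print(a)` → prints [65, 32]
`print(b)` → prints [7, 4, 4, 657]

Answer:
[65, 32]
[7, 4, 4, 657]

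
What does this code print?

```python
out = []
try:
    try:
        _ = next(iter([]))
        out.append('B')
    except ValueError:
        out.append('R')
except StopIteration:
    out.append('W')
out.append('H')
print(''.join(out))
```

Execution trace: 'W' (outer except StopIteration) → 'H' (after the try/except). Output: WH

Answer: WH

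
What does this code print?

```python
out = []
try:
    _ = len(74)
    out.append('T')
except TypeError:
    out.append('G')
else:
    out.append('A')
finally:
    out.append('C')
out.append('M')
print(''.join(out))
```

Execution trace: 'G' (except TypeError) → 'C' (finally) → 'M' (after the try/except). Output: GCM

Answer: GCM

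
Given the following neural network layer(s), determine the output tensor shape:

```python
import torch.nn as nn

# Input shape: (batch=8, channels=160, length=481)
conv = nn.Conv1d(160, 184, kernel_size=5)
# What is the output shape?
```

Input: (8, 160, 481) -> Output: (8, 184, 477)

Answer: (8, 184, 477)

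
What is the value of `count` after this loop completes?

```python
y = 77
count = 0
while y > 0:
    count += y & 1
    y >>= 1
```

Count set bits in 77 (binary: 0b1001101)
`count` takes the values: 0 → 1 → 2 → 3 → 4

Answer: 4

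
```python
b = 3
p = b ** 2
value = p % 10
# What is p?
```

Trace:
`b = 3` → b = 3
`p = b ** 2` → p = 9
`value = p % 10` → value = 9
So p = 9

Answer: 9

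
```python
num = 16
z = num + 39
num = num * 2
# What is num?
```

Trace:
`num = 16` → num = 16
`z = num + 39` → z = 55
`num = num * 2` → num = 32
So num = 32

Answer: 32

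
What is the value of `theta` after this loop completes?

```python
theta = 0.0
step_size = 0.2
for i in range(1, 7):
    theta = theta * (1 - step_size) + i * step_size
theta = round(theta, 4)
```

Moving average with lr=0.2
`theta` takes the values: 0.0 → 0.2 → 0.56 → 1.048 → 1.6384 → 2.31072 → 3.048576 → 3.0486

Answer: 3.0486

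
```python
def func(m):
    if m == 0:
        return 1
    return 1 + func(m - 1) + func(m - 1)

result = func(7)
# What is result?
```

func(m) = 1 + 2·func(m-1), func(0)=1. Closed form: (1+1)·2^7 - 1 = 255.

Answer: 255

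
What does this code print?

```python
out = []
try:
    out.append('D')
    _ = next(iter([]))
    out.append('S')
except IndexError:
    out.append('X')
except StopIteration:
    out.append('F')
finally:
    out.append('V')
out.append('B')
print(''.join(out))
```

Execution trace: 'D' (try body) → 'F' (except StopIteration) → 'V' (finally) → 'B' (after the try/except). Output: DFVB

Answer: DFVB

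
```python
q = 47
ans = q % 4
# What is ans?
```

Trace:
`q = 47` → q = 47
`ans = q % 4` → ans = 3
So ans = 3

Answer: 3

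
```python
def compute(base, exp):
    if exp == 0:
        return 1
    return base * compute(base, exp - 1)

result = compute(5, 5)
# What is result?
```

compute(5, 5) = 5 * 5 * 5 * 5 * 5 = 3125

Answer: 3125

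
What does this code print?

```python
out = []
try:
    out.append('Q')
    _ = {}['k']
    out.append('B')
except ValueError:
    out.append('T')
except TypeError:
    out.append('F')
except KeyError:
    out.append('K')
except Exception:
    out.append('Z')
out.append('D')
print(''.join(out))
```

Execution trace: 'Q' (try body) → 'K' (except KeyError) → 'D' (after the try/except). Output: QKD

Answer: QKD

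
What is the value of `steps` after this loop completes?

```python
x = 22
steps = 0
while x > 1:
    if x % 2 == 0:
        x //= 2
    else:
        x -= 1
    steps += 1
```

Steps to reduce 22 to 1
`steps` takes the values: 0 → 1 → 2 → 3 → 4 → 5 → 6

Answer: 6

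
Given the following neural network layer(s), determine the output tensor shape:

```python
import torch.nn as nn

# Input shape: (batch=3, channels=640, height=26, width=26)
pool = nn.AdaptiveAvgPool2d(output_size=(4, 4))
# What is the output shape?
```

Input: (3, 640, 26, 26) -> Output: (3, 640, 4, 4)

Answer: (3, 640, 4, 4)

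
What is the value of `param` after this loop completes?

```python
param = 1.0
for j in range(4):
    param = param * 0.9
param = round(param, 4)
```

Exponential decay: 1.0 * 0.9^4
`param` takes the values: 1.0 → 0.9 → 0.81 → 0.729 → 0.6561

Answer: 0.6561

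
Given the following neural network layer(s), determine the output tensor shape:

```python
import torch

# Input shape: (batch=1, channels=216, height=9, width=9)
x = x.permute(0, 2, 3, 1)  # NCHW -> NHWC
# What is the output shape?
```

Input: (1, 216, 9, 9) -> Output: (1, 9, 9, 216)

Answer: (1, 9, 9, 216)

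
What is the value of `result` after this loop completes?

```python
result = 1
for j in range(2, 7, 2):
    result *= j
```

Product of even numbers 2 to 6
`result` takes the values: 1 → 2 → 8 → 48

Answer: 48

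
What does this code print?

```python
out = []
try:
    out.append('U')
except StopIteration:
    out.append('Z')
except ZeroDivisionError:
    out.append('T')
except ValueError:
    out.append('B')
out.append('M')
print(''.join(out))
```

Execution trace: 'U' (try body, no exception) → 'M' (after the try/except). Output: UM

Answer: UM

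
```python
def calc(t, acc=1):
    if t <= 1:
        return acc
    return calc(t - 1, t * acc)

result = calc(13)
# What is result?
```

Accumulator trace (n, acc): (13, 1) -> (12, 13) -> (11, 156) -> (10, 1716) -> (9, 17160) -> (8, 154440) -> (7, 1235520) -> (6, 8648640) -> (5, 51891840) -> (4, 259459200) -> (3, 1037836800) -> (2, 3113510400) -> (1, 6227020800) -> return 6227020800

Answer: 6227020800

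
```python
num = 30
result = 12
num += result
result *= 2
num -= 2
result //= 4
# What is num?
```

Trace:
`num = 30` → num = 30
`result = 12` → result = 12
`num += result` → num = 42
`result *= 2` → result = 24
`num -= 2` → num = 40
`result //= 4` → result = 6
So num = 40

Answer: 40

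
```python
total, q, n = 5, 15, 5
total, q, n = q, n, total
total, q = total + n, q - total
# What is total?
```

Trace:
`total, q, n = 5, 15, 5` → total = 5; q = 15; n = 5
`total, q, n = q, n, total` → total = 15; q = 5; n = 5
`total, q = total + n, q - total` → total = 20; q = -10
So total = 20

Answer: 20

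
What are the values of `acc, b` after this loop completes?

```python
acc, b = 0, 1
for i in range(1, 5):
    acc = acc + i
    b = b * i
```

Sum and factorial of 1 to 4
`acc, b` takes the values: (0, 1) → (1, 1) → (3, 1) → (3, 2) → (6, 2) → (6, 6) → (10, 6) → (10, 24)

Answer: 10, 24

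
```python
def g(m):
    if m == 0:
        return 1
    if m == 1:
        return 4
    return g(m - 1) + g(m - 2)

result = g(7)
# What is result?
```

Build up from base cases: g(0)=1, g(1)=4, g(2)=5, g(3)=9, g(4)=14, g(5)=23, g(6)=37, ..., g(7)=60

Answer: 60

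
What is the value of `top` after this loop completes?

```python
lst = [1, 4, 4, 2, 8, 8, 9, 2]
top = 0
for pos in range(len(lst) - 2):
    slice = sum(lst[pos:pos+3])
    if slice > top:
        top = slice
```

Max sum of 3-element window in [1, 4, 4, 2, 8, 8, 9, 2]
`top` takes the values: 0 → 9 → 10 → 14 → 18 → 25

Answer: 25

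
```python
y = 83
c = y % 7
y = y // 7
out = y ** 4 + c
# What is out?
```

Trace:
`y = 83` → y = 83
`c = y % 7` → c = 6
`y = y // 7` → y = 11
`out = y ** 4 + c` → out = 14647
So out = 14647

Answer: 14647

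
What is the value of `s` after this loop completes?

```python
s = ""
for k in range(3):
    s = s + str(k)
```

Concatenate digits 0 to 2
`s` takes the values: "" → "0" → "01" → "012"

Answer: "012"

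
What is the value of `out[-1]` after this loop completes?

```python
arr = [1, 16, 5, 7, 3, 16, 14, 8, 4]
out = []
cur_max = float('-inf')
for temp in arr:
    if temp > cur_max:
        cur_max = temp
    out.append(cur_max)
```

Running max ends at 16
`out` takes the values: [] → [1] → [1, 16] → [1, 16, 16] → [1, 16, 16, 16] → [1, 16, 16, 16, 16] → [1, 16, 16, 16, 16, 16] → [1, 16, 16, 16, 16, 16, 16] → [1, 16, 16, 16, 16, 16, 16, 16] → [1, 16, 16, 16, 16, 16, 16, 16, 16]
So `out[-1]` = 16

Answer: 16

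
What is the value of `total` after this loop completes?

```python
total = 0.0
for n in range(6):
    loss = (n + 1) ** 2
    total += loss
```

Sum of squared losses 1² + 2² + ... + 6²
`total` takes the values: 0.0 → 1.0 → 5.0 → 14.0 → 30.0 → 55.0 → 91.0

Answer: 91.0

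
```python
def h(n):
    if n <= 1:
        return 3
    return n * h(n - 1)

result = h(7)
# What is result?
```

h(7) = 7 * 6 * 5 * 4 * 3 * 2 * 3 = 15120

Answer: 15120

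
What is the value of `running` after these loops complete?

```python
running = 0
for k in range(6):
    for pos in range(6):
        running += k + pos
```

Sum of all k+pos for k,pos in 6x6
`running` takes the values: 0 → 1 → 3 → 6 → 10 → 15 → 16 → 18 → 21 → 25 → 30 → 36 → 38 → 41 → 45 → 50 → 56 → 63 → 66 → 70 → 75 → 81 → 88 → 96 → 100 → 105 → 111 → 118 → 126 → 135 → 140 → 146 → 153 → 161 → 170 → 180

Answer: 180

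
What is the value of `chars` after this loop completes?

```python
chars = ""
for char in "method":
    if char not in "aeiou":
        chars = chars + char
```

Remove vowels from 'method'
`chars` takes the values: "" → "m" → "mt" → "mth" → "mthd"

Answer: "mthd"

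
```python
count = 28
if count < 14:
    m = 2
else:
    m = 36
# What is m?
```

Trace:
`count = 28` → count = 28
`if count < 14: ...` → count < 14 is False, take else branch → m = 36
So m = 36

Answer: 36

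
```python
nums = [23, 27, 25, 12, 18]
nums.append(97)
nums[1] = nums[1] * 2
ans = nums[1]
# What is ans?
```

Trace:
`nums = [23, 27, 25, 12, 18]` → nums = [23, 27, 25, 12, 18]
`nums.append(97)` → nums = [23, 27, 25, 12, 18, 97]
`nums[1] = nums[1] * 2` → nums = [23, 54, 25, 12, 18, 97]
`ans = nums[1]` → ans = 54
So ans = 54

Answer: 54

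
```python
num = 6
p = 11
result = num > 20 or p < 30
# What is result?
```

Trace:
`num = 6` → num = 6
`p = 11` → p = 11
`result = num > 20 or p < 30` → result = True
So result = True

Answer: True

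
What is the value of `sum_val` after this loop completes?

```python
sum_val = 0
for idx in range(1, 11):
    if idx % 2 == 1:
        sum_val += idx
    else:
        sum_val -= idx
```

Add odd, subtract even
`sum_val` takes the values: 0 → 1 → -1 → 2 → -2 → 3 → -3 → 4 → -4 → 5 → -5

Answer: -5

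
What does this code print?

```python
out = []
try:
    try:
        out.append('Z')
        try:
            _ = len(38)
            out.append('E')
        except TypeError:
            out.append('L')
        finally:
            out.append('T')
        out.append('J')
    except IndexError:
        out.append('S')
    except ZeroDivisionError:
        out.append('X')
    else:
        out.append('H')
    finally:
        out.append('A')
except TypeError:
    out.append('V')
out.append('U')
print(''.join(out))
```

Execution trace: 'Z' (try body) → 'L' (inner except TypeError) → 'T' (inner finally) → 'J' (try body, no exception) → 'H' (else) → 'A' (finally) → 'U' (after the try/except). Output: ZLTJHAU

Answer: ZLTJHAU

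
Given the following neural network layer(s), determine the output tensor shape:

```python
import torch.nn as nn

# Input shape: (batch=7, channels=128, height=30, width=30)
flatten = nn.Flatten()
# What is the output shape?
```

Input: (7, 128, 30, 30) -> Output: (7, 115200)

Answer: (7, 115200)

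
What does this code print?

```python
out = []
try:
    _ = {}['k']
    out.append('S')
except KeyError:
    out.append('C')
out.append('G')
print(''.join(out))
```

Execution trace: 'C' (except KeyError) → 'G' (after the try/except). Output: CG

Answer: CG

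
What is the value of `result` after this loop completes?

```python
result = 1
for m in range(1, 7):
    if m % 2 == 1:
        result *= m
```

Product of odd numbers 1 to 6
`result` takes the values: 1 → 3 → 15

Answer: 15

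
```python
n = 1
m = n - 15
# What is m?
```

Trace:
`n = 1` → n = 1
`m = n - 15` → m = -14
So m = -14

Answer: -14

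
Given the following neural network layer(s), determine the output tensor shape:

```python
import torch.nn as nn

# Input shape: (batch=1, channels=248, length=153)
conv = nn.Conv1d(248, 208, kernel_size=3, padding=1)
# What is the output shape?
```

Input: (1, 248, 153) -> Output: (1, 208, 153)

Answer: (1, 208, 153)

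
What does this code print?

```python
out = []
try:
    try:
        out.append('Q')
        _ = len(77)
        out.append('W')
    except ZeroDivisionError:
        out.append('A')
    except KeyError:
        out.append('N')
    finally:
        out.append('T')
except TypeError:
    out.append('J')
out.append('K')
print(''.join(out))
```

Execution trace: 'Q' (try body) → 'T' (finally) → 'J' (outer except TypeError) → 'K' (after the try/except). Output: QTJK

Answer: QTJK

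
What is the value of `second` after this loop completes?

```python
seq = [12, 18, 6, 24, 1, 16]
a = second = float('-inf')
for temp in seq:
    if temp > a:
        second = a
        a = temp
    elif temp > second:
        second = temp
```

Second largest (with repeats) in [12, 18, 6, 24, 1, 16]
`second` takes the values: -inf → 12 → 18

Answer: 18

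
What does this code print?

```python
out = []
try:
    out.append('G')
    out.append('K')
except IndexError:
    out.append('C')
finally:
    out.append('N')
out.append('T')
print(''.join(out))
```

Execution trace: 'G' (try body) → 'K' (try body, no exception) → 'N' (finally) → 'T' (after the try/except). Output: GKNT

Answer: GKNT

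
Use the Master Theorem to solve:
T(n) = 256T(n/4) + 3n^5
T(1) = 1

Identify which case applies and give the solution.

a=256, b=4, f(n)=3n^5. log_4(256) = 4. Since c=5 > 4 and the regularity condition holds (256(n/4)^5 = (256/4^5)n^5 with 256/4^5 < 1), Case 3 applies: T(n) = Θ(f(n)) = O(n^5).

Answer: O(n^5) - Case 3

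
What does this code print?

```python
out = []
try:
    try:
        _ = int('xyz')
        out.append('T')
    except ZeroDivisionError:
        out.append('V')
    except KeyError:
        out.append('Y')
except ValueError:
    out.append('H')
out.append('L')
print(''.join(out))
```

Execution trace: 'H' (outer except ValueError) → 'L' (after the try/except). Output: HL

Answer: HL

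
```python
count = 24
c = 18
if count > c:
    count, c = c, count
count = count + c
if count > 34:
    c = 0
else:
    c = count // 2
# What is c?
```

Trace:
`count = 24` → count = 24
`c = 18` → c = 18
`if count > c: ...` → count > c is True → count = 18; c = 24
`count = count + c` → count = 42
`if count > 34: ...` → count > 34 is True → c = 0
So c = 0

Answer: 0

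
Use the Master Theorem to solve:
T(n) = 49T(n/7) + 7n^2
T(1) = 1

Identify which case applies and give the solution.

a=49, b=7, f(n)=7n^2. log_7(49) = 2. Since c=2 = 2, Case 2 applies: T(n) = Θ(n^log_b(a) · log n) = O(n^2 log n).

Answer: O(n^2 log n) - Case 2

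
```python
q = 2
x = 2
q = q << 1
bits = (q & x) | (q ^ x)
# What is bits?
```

Trace:
`q = 2` → q = 2
`x = 2` → x = 2
`q = q << 1` → q = 4
`bits = (q & x) | (q ^ x)` → bits = 6
So bits = 6

Answer: 6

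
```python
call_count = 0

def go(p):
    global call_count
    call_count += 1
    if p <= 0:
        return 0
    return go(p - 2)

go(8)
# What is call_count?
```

Linear recursion stepping by 2: 5 calls from p=8 down to ≤0.

Answer: 5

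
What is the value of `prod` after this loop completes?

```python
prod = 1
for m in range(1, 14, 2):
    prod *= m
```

Product of 1, 3, 5, ... up to 13
`prod` takes the values: 1 → 3 → 15 → 105 → 945 → 10395 → 135135

Answer: 135135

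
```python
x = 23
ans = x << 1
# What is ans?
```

Trace:
`x = 23` → x = 23
`ans = x << 1` → ans = 46
So ans = 46

Answer: 46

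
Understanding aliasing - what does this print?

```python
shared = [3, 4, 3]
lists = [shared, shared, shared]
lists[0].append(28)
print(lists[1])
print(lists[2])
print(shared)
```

Key concept: list of same reference.
Step by step:
`shared = [3, 4, 3]` → shared = [3, 4, 3]
`lists = [shared, shared, shared]` → lists = [[3, 4, 3], [3, 4, 3], [3, 4, 3]]
`lists[0].append(28)` → shared = [3, 4, 3, 28]; lists = [[3, 4, 3, 28], [3, 4, 3, 28], [3, 4, 3, 28]]
`print(lists[1])` → prints [3, 4, 3, 28]
`print(lists[2])` → prints [3, 4, 3, 28]
`print(shared)` → prints [3, 4, 3, 28]

Answer:
[3, 4, 3, 28]
[3, 4, 3, 28]
[3, 4, 3, 28]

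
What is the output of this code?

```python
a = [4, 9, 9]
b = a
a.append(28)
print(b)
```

Key concept: basic list aliasing.
Step by step:
`a = [4, 9, 9]` → a = [4, 9, 9]
`b = a` → b = [4, 9, 9] (same object as a)
`a.append(28)` → a = [4, 9, 9, 28] (same object as b); b = [4, 9, 9, 28] (same object as a)
`print(b)` → prints [4, 9, 9, 28]

Answer: [4, 9, 9, 28]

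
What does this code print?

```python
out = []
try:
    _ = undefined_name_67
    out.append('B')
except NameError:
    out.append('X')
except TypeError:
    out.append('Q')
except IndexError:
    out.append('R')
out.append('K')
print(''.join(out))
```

Execution trace: 'X' (except NameError) → 'K' (after the try/except). Output: XK

Answer: XK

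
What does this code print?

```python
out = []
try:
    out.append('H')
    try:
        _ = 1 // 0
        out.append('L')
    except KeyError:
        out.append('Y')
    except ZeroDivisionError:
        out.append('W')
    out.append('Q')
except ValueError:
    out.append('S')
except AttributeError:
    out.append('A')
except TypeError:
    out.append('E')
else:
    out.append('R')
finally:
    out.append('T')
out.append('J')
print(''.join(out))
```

Execution trace: 'H' (try body) → 'W' (inner except ZeroDivisionError) → 'Q' (try body, no exception) → 'R' (else) → 'T' (finally) → 'J' (after the try/except). Output: HWQRTJ

Answer: HWQRTJ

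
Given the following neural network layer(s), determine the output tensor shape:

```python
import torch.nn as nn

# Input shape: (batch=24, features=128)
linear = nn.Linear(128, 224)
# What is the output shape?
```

Input: (24, 128) -> Output: (24, 224)

Answer: (24, 224)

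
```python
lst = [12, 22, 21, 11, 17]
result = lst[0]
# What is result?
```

Trace:
`lst = [12, 22, 21, 11, 17]` → lst = [12, 22, 21, 11, 17]
`result = lst[0]` → result = 12
So result = 12

Answer: 12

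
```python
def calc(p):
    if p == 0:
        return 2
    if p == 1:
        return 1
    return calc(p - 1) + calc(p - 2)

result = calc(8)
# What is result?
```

Build up from base cases: calc(0)=2, calc(1)=1, calc(2)=3, calc(3)=4, calc(4)=7, calc(5)=11, calc(6)=18, ..., calc(8)=47

Answer: 47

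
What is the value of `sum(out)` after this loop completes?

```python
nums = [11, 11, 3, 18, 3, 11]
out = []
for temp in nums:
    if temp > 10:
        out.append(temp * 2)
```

Sum of doubled values > 10
`out` takes the values: [] → [22] → [22, 22] → [22, 22, 36] → [22, 22, 36, 22]
So `sum(out)` = 102

Answer: 102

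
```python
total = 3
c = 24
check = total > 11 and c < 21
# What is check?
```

Trace:
`total = 3` → total = 3
`c = 24` → c = 24
`check = total > 11 and c < 21` → check = False
So check = False

Answer: False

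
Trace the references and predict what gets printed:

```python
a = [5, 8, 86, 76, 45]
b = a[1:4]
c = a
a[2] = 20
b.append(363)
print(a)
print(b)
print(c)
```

Key concept: slice vs alias.
Step by step:
`a = [5, 8, 86, 76, 45]` → a = [5, 8, 86, 76, 45]
`b = a[1:4]` → b = [8, 86, 76]
`c = a` → c = [5, 8, 86, 76, 45] (same object as a)
`a[2] = 20` → a = [5, 8, 20, 76, 45] (same object as c); c = [5, 8, 20, 76, 45] (same object as a)
`b.append(363)` → b = [8, 86, 76, 363]
`print(a)` → prints [5, 8, 20, 76, 45]
`print(b)` → prints [8, 86, 76, 363]
`print(c)` → prints [5, 8, 20, 76, 45]

Answer:
[5, 8, 20, 76, 45]
[8, 86, 76, 363]
[5, 8, 20, 76, 45]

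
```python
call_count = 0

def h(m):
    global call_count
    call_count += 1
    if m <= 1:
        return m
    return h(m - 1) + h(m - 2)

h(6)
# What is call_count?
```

Calls(m) = 1 + Calls(m-1) + Calls(m-2); Calls(0)=Calls(1)=1. For m=6 this gives 25.

Answer: 25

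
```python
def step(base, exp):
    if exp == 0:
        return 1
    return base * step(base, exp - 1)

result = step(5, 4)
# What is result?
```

step(5, 4) = 5 * 5 * 5 * 5 = 625

Answer: 625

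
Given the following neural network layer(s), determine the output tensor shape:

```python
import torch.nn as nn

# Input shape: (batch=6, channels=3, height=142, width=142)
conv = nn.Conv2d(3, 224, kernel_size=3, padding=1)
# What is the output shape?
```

Input: (6, 3, 142, 142) -> Output: (6, 224, 142, 142)

Answer: (6, 224, 142, 142)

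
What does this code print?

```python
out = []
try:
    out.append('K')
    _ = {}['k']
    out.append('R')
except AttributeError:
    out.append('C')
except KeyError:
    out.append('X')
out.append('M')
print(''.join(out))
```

Execution trace: 'K' (try body) → 'X' (except KeyError) → 'M' (after the try/except). Output: KXM

Answer: KXM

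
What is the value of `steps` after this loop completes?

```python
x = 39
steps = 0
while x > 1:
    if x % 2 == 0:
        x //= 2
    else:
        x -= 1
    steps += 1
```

Steps to reduce 39 to 1
`steps` takes the values: 0 → 1 → 2 → 3 → 4 → 5 → 6 → 7 → 8

Answer: 8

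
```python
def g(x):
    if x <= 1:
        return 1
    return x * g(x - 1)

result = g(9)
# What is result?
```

g(9) = 9 * 8 * 7 * 6 * 5 * 4 * 3 * 2 * 1 = 362880

Answer: 362880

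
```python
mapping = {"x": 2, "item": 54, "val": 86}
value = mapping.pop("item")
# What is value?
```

Trace:
`mapping = {"x": 2, "item": 54, "val": 86}` → mapping = {'x': 2, 'item': 54, 'val': 86}
`value = mapping.pop("item")` → mapping = {'x': 2, 'val': 86}; value = 54
So value = 54

Answer: 54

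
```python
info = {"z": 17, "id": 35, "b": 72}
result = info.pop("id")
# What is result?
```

Trace:
`info = {"z": 17, "id": 35, "b": 72}` → info = {'z': 17, 'id': 35, 'b': 72}
`result = info.pop("id")` → info = {'z': 17, 'b': 72}; result = 35
So result = 35

Answer: 35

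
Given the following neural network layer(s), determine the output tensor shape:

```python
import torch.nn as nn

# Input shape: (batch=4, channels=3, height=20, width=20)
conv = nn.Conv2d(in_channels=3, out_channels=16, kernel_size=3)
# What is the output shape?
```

Input: (4, 3, 20, 20) -> Output: (4, 16, 18, 18)

Answer: (4, 16, 18, 18)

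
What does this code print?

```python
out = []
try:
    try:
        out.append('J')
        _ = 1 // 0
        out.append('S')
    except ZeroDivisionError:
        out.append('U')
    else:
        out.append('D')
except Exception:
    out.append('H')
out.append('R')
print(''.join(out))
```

Execution trace: 'J' (inner try body) → 'U' (inner except ZeroDivisionError) → 'R' (after the try/except). Output: JUR

Answer: JUR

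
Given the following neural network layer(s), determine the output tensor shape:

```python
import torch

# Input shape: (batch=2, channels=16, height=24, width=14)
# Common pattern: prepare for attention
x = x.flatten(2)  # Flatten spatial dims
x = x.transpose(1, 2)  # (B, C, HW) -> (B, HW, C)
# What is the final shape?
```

Input: (2, 16, 24, 14) -> after flatten(2): (2, 16, 336) -> Output: (2, 336, 16)

Answer: (2, 336, 16)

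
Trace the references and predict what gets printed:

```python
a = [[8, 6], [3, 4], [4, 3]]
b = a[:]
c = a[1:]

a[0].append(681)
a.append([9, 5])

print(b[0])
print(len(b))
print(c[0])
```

Key concept: slice with nested mutation.
Step by step:
`a = [[8, 6], [3, 4], [4, 3]]` → a = [[8, 6], [3, 4], [4, 3]]
`b = a[:]` → b = [[8, 6], [3, 4], [4, 3]]
`c = a[1:]` → c = [[3, 4], [4, 3]]
`a[0].append(681)` → a = [[8, 6, 681], [3, 4], [4, 3]]; b = [[8, 6, 681], [3, 4], [4, 3]]
`a.append([9, 5])` → a = [[8, 6, 681], [3, 4], [4, 3], [9, 5]]
`print(b[0])` → prints [8, 6, 681]
`print(len(b))` → prints 3
`print(c[0])` → prints [3, 4]

Answer:
[8, 6, 681]
3
[3, 4]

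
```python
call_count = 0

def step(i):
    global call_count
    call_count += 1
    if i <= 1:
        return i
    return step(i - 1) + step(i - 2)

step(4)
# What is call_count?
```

Calls(i) = 1 + Calls(i-1) + Calls(i-2); Calls(0)=Calls(1)=1. For i=4 this gives 9.

Answer: 9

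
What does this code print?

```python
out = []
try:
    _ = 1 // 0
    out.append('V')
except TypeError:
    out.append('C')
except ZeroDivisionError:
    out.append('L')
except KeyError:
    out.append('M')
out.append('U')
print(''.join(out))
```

Execution trace: 'L' (except ZeroDivisionError) → 'U' (after the try/except). Output: LU

Answer: LU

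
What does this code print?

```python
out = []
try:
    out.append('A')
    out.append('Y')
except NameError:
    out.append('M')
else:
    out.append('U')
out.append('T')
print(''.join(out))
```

Execution trace: 'A' (try body) → 'Y' (try body, no exception) → 'U' (else) → 'T' (after the try/except). Output: AYUT

Answer: AYUT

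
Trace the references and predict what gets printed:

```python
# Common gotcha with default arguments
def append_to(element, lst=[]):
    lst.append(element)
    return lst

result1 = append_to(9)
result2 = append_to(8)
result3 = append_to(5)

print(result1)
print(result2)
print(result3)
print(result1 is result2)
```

Key concept: mutable default argument gotcha.
Step by step:
`result1 = append_to(9)` → result1 = [9]
`result2 = append_to(8)` → result1 = [9, 8] (same object as result2); result2 = [9, 8] (same object as result1)
`result3 = append_to(5)` → result1 = [9, 8, 5] (same object as result2, result3); result2 = [9, 8, 5] (same object as result1, result3); result3 = [9, 8, 5] (same object as result1, result2)
`print(result1)` → prints [9, 8, 5]
`print(result2)` → prints [9, 8, 5]
`print(result3)` → prints [9, 8, 5]
`print(result1 is result2)` → prints True

Answer:
[9, 8, 5]
[9, 8, 5]
[9, 8, 5]
True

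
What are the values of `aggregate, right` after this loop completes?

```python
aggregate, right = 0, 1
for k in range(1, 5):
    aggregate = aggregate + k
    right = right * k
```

Sum and factorial of 1 to 4
`aggregate, right` takes the values: (0, 1) → (1, 1) → (3, 1) → (3, 2) → (6, 2) → (6, 6) → (10, 6) → (10, 24)

Answer: 10, 24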